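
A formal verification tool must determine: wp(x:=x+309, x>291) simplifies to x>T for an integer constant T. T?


Formula: wp(x:=E, P) = P[E/x] (substitute E for x in postcondition)
Step 1: Postcondition: x>291
Step 2: Substitute x+309 for x: x+309>291
Step 3: Solve for x: x > 291-309 = -18

-18


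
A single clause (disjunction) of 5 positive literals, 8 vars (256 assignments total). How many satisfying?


Step 1: Total=2^8=256
Step 2: Unsat when all 5 false: 2^3=8
Step 3: Sat=256-8=248

248


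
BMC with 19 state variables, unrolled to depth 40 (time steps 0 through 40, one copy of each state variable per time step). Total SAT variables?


BMC unrolls to depth k, creating one copy of each state var for steps 0..k.
Step count = 40 + 1 = 41 (steps 0 through 40)
Vars per step = 19
Total = 19 * 41 = 779

779


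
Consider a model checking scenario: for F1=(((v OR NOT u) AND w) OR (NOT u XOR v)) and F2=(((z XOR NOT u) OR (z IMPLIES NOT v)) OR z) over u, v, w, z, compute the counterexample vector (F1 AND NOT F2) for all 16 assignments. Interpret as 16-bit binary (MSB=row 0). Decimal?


F1 = (((v OR NOT u) AND w) OR (NOT u XOR v))
F2 = (((z XOR NOT u) OR (z IMPLIES NOT v)) OR z)
Counterexample to F1=>F2 is where F1=1 and F2=0.
Evaluate each row (bits = u,v,w,z, MSB first):
  row 0 [0000]: F1=1 F2=1 -> F1&~F2 -> 0
  row 1 [0001]: F1=1 F2=1 -> F1&~F2 -> 0
  row 2 [0010]: F1=1 F2=1 -> F1&~F2 -> 0
  row 3 [0011]: F1=1 F2=1 -> F1&~F2 -> 0
  row 4 [0100]: F1=0 F2=1 -> F1&~F2 -> 0
  row 5 [0101]: F1=0 F2=1 -> F1&~F2 -> 0
  row 6 [0110]: F1=1 F2=1 -> F1&~F2 -> 0
  row 7 [0111]: F1=1 F2=1 -> F1&~F2 -> 0
  row 8 [1000]: F1=0 F2=1 -> F1&~F2 -> 0
  row 9 [1001]: F1=0 F2=1 -> F1&~F2 -> 0
  row 10 [1010]: F1=0 F2=1 -> F1&~F2 -> 0
  row 11 [1011]: F1=0 F2=1 -> F1&~F2 -> 0
  row 12 [1100]: F1=1 F2=1 -> F1&~F2 -> 0
  row 13 [1101]: F1=1 F2=1 -> F1&~F2 -> 0
  row 14 [1110]: F1=1 F2=1 -> F1&~F2 -> 0
  row 15 [1111]: F1=1 F2=1 -> F1&~F2 -> 0
Full result column, 4 rows per line (u,v fixed per line; w,z runs 00..11 left to right):
  rows 0-3 [u,v=00]: 0000  = hex 0
  rows 4-7 [u,v=01]: 0000  = hex 0
  rows 8-11 [u,v=10]: 0000  = hex 0
  rows 12-15 [u,v=11]: 0000  = hex 0
Counterexample vector (row 0 .. row 15) = 0000000000000000
Output column grouped in 4s = 0000 0000 0000 0000 = 0x0000
Convert to decimal digit by digit (value = value*16 + digit):
  0 -> 0
  0*16 + 0 = 0
  0*16 + 0 = 0
  0*16 + 0 = 0
Decimal = 0

0


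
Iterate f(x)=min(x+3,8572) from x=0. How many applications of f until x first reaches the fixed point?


Step 1: x=0, cap=8572, increment=3
Step 2: x grows by 3 each step until capped at 8572; fixed point is x=8572
Step 3: iterations = ceil(8572/3) = 2858

2858


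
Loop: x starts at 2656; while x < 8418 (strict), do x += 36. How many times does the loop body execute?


Step 1: x goes from 2656 toward 8418 by 36; the body runs while x<8418, so iterations = ceil((bound-start)/step)
Step 2: Distance=5762
Step 3: ceil(5762/36)=161

161


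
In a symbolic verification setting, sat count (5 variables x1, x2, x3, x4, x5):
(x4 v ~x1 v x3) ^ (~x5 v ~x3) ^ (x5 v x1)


CNF with 3 clauses over 5 vars (32 assignments).
An assignment satisfies CNF iff every clause has >=1 true literal.
Check each row (bits = x1,x2,x3,x4,x5; clause T/F shown):
  row 0 [00000]: clauses=TTF -> 0
  row 1 [00001]: clauses=TTT -> 1
  row 2 [00010]: clauses=TTF -> 0
  row 3 [00011]: clauses=TTT -> 1
  row 4 [00100]: clauses=TTF -> 0
  row 5 [00101]: clauses=TFT -> 0
  row 6 [00110]: clauses=TTF -> 0
  row 7 [00111]: clauses=TFT -> 0
  row 8 [01000]: clauses=TTF -> 0
  row 9 [01001]: clauses=TTT -> 1
  row 10 [01010]: clauses=TTF -> 0
  row 11 [01011]: clauses=TTT -> 1
  row 12 [01100]: clauses=TTF -> 0
  row 13 [01101]: clauses=TFT -> 0
  row 14 [01110]: clauses=TTF -> 0
  row 15 [01111]: clauses=TFT -> 0
  row 16 [10000]: clauses=FTT -> 0
  row 17 [10001]: clauses=FTT -> 0
  row 18 [10010]: clauses=TTT -> 1
  row 19 [10011]: clauses=TTT -> 1
  row 20 [10100]: clauses=TTT -> 1
  row 21 [10101]: clauses=TFT -> 0
  row 22 [10110]: clauses=TTT -> 1
  row 23 [10111]: clauses=TFT -> 0
  row 24 [11000]: clauses=FTT -> 0
  row 25 [11001]: clauses=FTT -> 0
  row 26 [11010]: clauses=TTT -> 1
  row 27 [11011]: clauses=TTT -> 1
  row 28 [11100]: clauses=TTT -> 1
  row 29 [11101]: clauses=TFT -> 0
  row 30 [11110]: clauses=TTT -> 1
  row 31 [11111]: clauses=TFT -> 0
Full result column, 8 rows per line (x1,x2 fixed per line; x3,x4,x5 runs 000..111 left to right):
  rows 0-7 [x1,x2=00]: 01010000  (ones: 2)
  rows 8-15 [x1,x2=01]: 01010000  (ones: 2)
  rows 16-23 [x1,x2=10]: 00111010  (ones: 4)
  rows 24-31 [x1,x2=11]: 00111010  (ones: 4)
Satisfying assignments = 2+2+4+4 = 12

12


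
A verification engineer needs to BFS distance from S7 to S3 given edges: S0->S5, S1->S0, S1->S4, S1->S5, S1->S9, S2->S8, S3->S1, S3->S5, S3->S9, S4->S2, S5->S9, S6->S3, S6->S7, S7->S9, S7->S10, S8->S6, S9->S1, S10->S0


BFS layer-by-layer from S7:
  dist 0: {S7}
  dist 1: {S9, S10}
  dist 2: {S0, S1}
  dist 3: {S4, S5}
  dist 4: {S2}
  dist 5: {S8}
  dist 6: {S6}
  dist 7: {S3}
  -> S3 reached at distance 7
Shortest path length = 7

7


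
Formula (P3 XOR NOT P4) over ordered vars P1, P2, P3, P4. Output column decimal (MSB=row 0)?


Formula: (P3 XOR NOT P4) over P1, P2, P3, P4 (16 rows)
Evaluate each row (bits = P1,P2,P3,P4, MSB first):
  row 0 [0000]: (0 XOR NOT 0) -> 1
  row 1 [0001]: (0 XOR NOT 1) -> 0
  row 2 [0010]: (1 XOR NOT 0) -> 0
  row 3 [0011]: (1 XOR NOT 1) -> 1
  row 4 [0100]: (0 XOR NOT 0) -> 1
  row 5 [0101]: (0 XOR NOT 1) -> 0
  row 6 [0110]: (1 XOR NOT 0) -> 0
  row 7 [0111]: (1 XOR NOT 1) -> 1
  row 8 [1000]: (0 XOR NOT 0) -> 1
  row 9 [1001]: (0 XOR NOT 1) -> 0
  row 10 [1010]: (1 XOR NOT 0) -> 0
  row 11 [1011]: (1 XOR NOT 1) -> 1
  row 12 [1100]: (0 XOR NOT 0) -> 1
  row 13 [1101]: (0 XOR NOT 1) -> 0
  row 14 [1110]: (1 XOR NOT 0) -> 0
  row 15 [1111]: (1 XOR NOT 1) -> 1
Full result column, 4 rows per line (P1,P2 fixed per line; P3,P4 runs 00..11 left to right):
  rows 0-3 [P1,P2=00]: 1001  = hex 9
  rows 4-7 [P1,P2=01]: 1001  = hex 9
  rows 8-11 [P1,P2=10]: 1001  = hex 9
  rows 12-15 [P1,P2=11]: 1001  = hex 9
Output column (row 0 .. row 15) = 1001100110011001
Output column grouped in 4s = 1001 1001 1001 1001 = 0x9999
Convert to decimal digit by digit (value = value*16 + digit):
  9 -> 9
  9*16 + 9 = 153
  153*16 + 9 = 2457
  2457*16 + 9 = 39321
Decimal = 39321

39321


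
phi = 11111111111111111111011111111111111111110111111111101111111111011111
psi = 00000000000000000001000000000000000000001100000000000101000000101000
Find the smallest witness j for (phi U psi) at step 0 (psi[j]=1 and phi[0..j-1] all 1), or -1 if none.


(phi U psi) at 0: need smallest j with psi[j]=1 and phi[i]=1 for all i in [0,j).
Scan from step 0:
  step 0: phi=1, psi=0 -> continue
  step 1: phi=1, psi=0 -> continue
  step 2: phi=1, psi=0 -> continue
  step 3: phi=1, psi=0 -> continue
  step 19: psi=1 and phi held for [0,19) -> witness found
Witness step = 19

19


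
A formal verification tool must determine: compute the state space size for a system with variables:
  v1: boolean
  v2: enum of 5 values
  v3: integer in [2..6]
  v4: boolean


State space = product of domain sizes of all variables.
Domain sizes:
  v1 (boolean): 2
  v2 (enum of 5 values): 5
  v3 (integer in [2..6]): 5
  v4 (boolean): 2
Product = 2 * 5 * 5 * 2 = 100

100


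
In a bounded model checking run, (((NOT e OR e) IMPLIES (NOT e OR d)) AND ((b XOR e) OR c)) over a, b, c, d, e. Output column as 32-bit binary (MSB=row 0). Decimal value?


Formula: (((NOT e OR e) IMPLIES (NOT e OR d)) AND ((b XOR e) OR c)) over a, b, c, d, e (32 rows)
Evaluate each row (bits = a,b,c,d,e, MSB first):
  row 0 [00000]: (((NOT 0 OR 0) IMPLIES (NOT 0 OR 0)) AND ((0 XOR 0) OR 0)) -> 0
  row 1 [00001]: (((NOT 1 OR 1) IMPLIES (NOT 1 OR 0)) AND ((0 XOR 1) OR 0)) -> 0
  row 2 [00010]: (((NOT 0 OR 0) IMPLIES (NOT 0 OR 1)) AND ((0 XOR 0) OR 0)) -> 0
  row 3 [00011]: (((NOT 1 OR 1) IMPLIES (NOT 1 OR 1)) AND ((0 XOR 1) OR 0)) -> 1
  row 4 [00100]: (((NOT 0 OR 0) IMPLIES (NOT 0 OR 0)) AND ((0 XOR 0) OR 1)) -> 1
  row 5 [00101]: (((NOT 1 OR 1) IMPLIES (NOT 1 OR 0)) AND ((0 XOR 1) OR 1)) -> 0
  row 6 [00110]: (((NOT 0 OR 0) IMPLIES (NOT 0 OR 1)) AND ((0 XOR 0) OR 1)) -> 1
  row 7 [00111]: (((NOT 1 OR 1) IMPLIES (NOT 1 OR 1)) AND ((0 XOR 1) OR 1)) -> 1
  row 8 [01000]: (((NOT 0 OR 0) IMPLIES (NOT 0 OR 0)) AND ((1 XOR 0) OR 0)) -> 1
  row 9 [01001]: (((NOT 1 OR 1) IMPLIES (NOT 1 OR 0)) AND ((1 XOR 1) OR 0)) -> 0
  row 10 [01010]: (((NOT 0 OR 0) IMPLIES (NOT 0 OR 1)) AND ((1 XOR 0) OR 0)) -> 1
  row 11 [01011]: (((NOT 1 OR 1) IMPLIES (NOT 1 OR 1)) AND ((1 XOR 1) OR 0)) -> 0
  row 12 [01100]: (((NOT 0 OR 0) IMPLIES (NOT 0 OR 0)) AND ((1 XOR 0) OR 1)) -> 1
  row 13 [01101]: (((NOT 1 OR 1) IMPLIES (NOT 1 OR 0)) AND ((1 XOR 1) OR 1)) -> 0
  row 14 [01110]: (((NOT 0 OR 0) IMPLIES (NOT 0 OR 1)) AND ((1 XOR 0) OR 1)) -> 1
  row 15 [01111]: (((NOT 1 OR 1) IMPLIES (NOT 1 OR 1)) AND ((1 XOR 1) OR 1)) -> 1
  row 16 [10000]: (((NOT 0 OR 0) IMPLIES (NOT 0 OR 0)) AND ((0 XOR 0) OR 0)) -> 0
  row 17 [10001]: (((NOT 1 OR 1) IMPLIES (NOT 1 OR 0)) AND ((0 XOR 1) OR 0)) -> 0
  row 18 [10010]: (((NOT 0 OR 0) IMPLIES (NOT 0 OR 1)) AND ((0 XOR 0) OR 0)) -> 0
  row 19 [10011]: (((NOT 1 OR 1) IMPLIES (NOT 1 OR 1)) AND ((0 XOR 1) OR 0)) -> 1
  row 20 [10100]: (((NOT 0 OR 0) IMPLIES (NOT 0 OR 0)) AND ((0 XOR 0) OR 1)) -> 1
  row 21 [10101]: (((NOT 1 OR 1) IMPLIES (NOT 1 OR 0)) AND ((0 XOR 1) OR 1)) -> 0
  row 22 [10110]: (((NOT 0 OR 0) IMPLIES (NOT 0 OR 1)) AND ((0 XOR 0) OR 1)) -> 1
  row 23 [10111]: (((NOT 1 OR 1) IMPLIES (NOT 1 OR 1)) AND ((0 XOR 1) OR 1)) -> 1
  row 24 [11000]: (((NOT 0 OR 0) IMPLIES (NOT 0 OR 0)) AND ((1 XOR 0) OR 0)) -> 1
  row 25 [11001]: (((NOT 1 OR 1) IMPLIES (NOT 1 OR 0)) AND ((1 XOR 1) OR 0)) -> 0
  row 26 [11010]: (((NOT 0 OR 0) IMPLIES (NOT 0 OR 1)) AND ((1 XOR 0) OR 0)) -> 1
  row 27 [11011]: (((NOT 1 OR 1) IMPLIES (NOT 1 OR 1)) AND ((1 XOR 1) OR 0)) -> 0
  row 28 [11100]: (((NOT 0 OR 0) IMPLIES (NOT 0 OR 0)) AND ((1 XOR 0) OR 1)) -> 1
  row 29 [11101]: (((NOT 1 OR 1) IMPLIES (NOT 1 OR 0)) AND ((1 XOR 1) OR 1)) -> 0
  row 30 [11110]: (((NOT 0 OR 0) IMPLIES (NOT 0 OR 1)) AND ((1 XOR 0) OR 1)) -> 1
  row 31 [11111]: (((NOT 1 OR 1) IMPLIES (NOT 1 OR 1)) AND ((1 XOR 1) OR 1)) -> 1
Full result column, 4 rows per line (a,b,c fixed per line; d,e runs 00..11 left to right):
  rows 0-3 [a,b,c=000]: 0001  = hex 1
  rows 4-7 [a,b,c=001]: 1011  = hex B
  rows 8-11 [a,b,c=010]: 1010  = hex A
  rows 12-15 [a,b,c=011]: 1011  = hex B
  rows 16-19 [a,b,c=100]: 0001  = hex 1
  rows 20-23 [a,b,c=101]: 1011  = hex B
  rows 24-27 [a,b,c=110]: 1010  = hex A
  rows 28-31 [a,b,c=111]: 1011  = hex B
Output column (row 0 .. row 31) = 00011011101010110001101110101011
Output column grouped in 4s = 0001 1011 1010 1011 0001 1011 1010 1011 = 0x1BAB1BAB
Convert to decimal digit by digit (value = value*16 + digit):
  1 -> 1
  1*16 + 11 (B) = 27
  27*16 + 10 (A) = 442
  442*16 + 11 (B) = 7083
  7083*16 + 1 = 113329
  113329*16 + 11 (B) = 1813275
  1813275*16 + 10 (A) = 29012410
  29012410*16 + 11 (B) = 464198571
Decimal = 464198571

464198571


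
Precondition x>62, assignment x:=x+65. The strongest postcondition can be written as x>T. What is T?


Formula: sp(P, x:=E) = exists old_x. (x = E[old_x/x]) AND P[old_x/x] (old_x is the value of x before the assignment; eliminate old_x by solving x = E[old_x/x] for old_x)
Step 1: Precondition P: x>62, i.e. old_x > 62
Step 2: Assignment gives x = old_x + 65, so old_x = x - 65
Step 3: Substitute into P: x - 65 > 62
Step 4: Simplify: x > 62+65 = 127

127


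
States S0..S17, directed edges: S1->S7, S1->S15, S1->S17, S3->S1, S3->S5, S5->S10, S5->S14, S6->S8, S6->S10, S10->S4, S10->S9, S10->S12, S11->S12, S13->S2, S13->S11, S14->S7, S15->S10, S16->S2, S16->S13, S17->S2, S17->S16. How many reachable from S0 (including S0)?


BFS from S0:
  layer 0: {S0}
Reachable set: {S0}
Count = 1

1


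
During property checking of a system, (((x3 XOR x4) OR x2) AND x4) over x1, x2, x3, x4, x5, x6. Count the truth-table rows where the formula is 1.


Formula: (((x3 XOR x4) OR x2) AND x4) over 6 vars (64 rows)
Evaluate each row (x1, x2, x3, x4, x5, x6 as bits, MSB first):
  row 0 [000000]: (((0 XOR 0) OR 0) AND 0) -> 0
  row 1 [000001]: (((0 XOR 0) OR 0) AND 0) -> 0
  row 2 [000010]: (((0 XOR 0) OR 0) AND 0) -> 0
  row 3 [000011]: (((0 XOR 0) OR 0) AND 0) -> 0
  row 4 [000100]: (((0 XOR 1) OR 0) AND 1) -> 1
  (every remaining row is evaluated the same way; all 64 results are listed next)
Full result column, 8 rows per line (x1,x2,x3 fixed per line; x4,x5,x6 runs 000..111 left to right):
  rows 0-7 [x1,x2,x3=000]: 00001111  (ones: 4)
  rows 8-15 [x1,x2,x3=001]: 00000000  (ones: 0)
  rows 16-23 [x1,x2,x3=010]: 00001111  (ones: 4)
  rows 24-31 [x1,x2,x3=011]: 00001111  (ones: 4)
  rows 32-39 [x1,x2,x3=100]: 00001111  (ones: 4)
  rows 40-47 [x1,x2,x3=101]: 00000000  (ones: 0)
  rows 48-55 [x1,x2,x3=110]: 00001111  (ones: 4)
  rows 56-63 [x1,x2,x3=111]: 00001111  (ones: 4)
Count of 1-rows = 4+0+4+4+4+0+4+4 = 24

24


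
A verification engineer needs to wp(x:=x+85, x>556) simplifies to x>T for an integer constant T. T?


Formula: wp(x:=E, P) = P[E/x] (substitute E for x in postcondition)
Step 1: Postcondition: x>556
Step 2: Substitute x+85 for x: x+85>556
Step 3: Solve for x: x > 556-85 = 471

471


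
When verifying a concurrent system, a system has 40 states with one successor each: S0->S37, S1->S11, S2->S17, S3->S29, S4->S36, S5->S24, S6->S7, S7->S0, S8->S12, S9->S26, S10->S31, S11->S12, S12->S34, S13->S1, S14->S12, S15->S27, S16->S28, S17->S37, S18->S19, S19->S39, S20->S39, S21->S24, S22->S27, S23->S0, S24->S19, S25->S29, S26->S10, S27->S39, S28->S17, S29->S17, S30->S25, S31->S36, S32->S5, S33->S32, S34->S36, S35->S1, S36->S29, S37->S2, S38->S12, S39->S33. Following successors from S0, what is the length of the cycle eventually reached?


Trace from S0 until a state repeats:
  S0 -> S37 -> S2 -> S17 -> S37
S37 first seen at step 1, revisited at step 4.
Cycle length = 4 - 1 = 3

3


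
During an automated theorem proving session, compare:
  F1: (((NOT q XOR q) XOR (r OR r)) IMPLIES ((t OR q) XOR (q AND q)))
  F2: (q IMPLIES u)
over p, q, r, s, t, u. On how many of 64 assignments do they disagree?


F1 = (((NOT q XOR q) XOR (r OR r)) IMPLIES ((t OR q) XOR (q AND q)))
F2 = (q IMPLIES u)
Evaluate both on each of 64 rows (bits = p,q,r,s,t,u):
  row 0 [000000]: F1=0 F2=1 (differ) -> 1
  row 1 [000001]: F1=0 F2=1 (differ) -> 1
  row 2 [000010]: F1=1 F2=1 -> 0
  row 3 [000011]: F1=1 F2=1 -> 0
  row 4 [000100]: F1=0 F2=1 (differ) -> 1
  (every remaining row is evaluated the same way; all 64 results are listed next)
Full result column, 8 rows per line (p,q,r fixed per line; s,t,u runs 000..111 left to right):
  rows 0-7 [p,q,r=000]: 11001100  (ones: 4)
  rows 8-15 [p,q,r=001]: 00000000  (ones: 0)
  rows 16-23 [p,q,r=010]: 01010101  (ones: 4)
  rows 24-31 [p,q,r=011]: 10101010  (ones: 4)
  rows 32-39 [p,q,r=100]: 11001100  (ones: 4)
  rows 40-47 [p,q,r=101]: 00000000  (ones: 0)
  rows 48-55 [p,q,r=110]: 01010101  (ones: 4)
  rows 56-63 [p,q,r=111]: 10101010  (ones: 4)
Disagreements = 4+0+4+4+4+0+4+4 = 24

24


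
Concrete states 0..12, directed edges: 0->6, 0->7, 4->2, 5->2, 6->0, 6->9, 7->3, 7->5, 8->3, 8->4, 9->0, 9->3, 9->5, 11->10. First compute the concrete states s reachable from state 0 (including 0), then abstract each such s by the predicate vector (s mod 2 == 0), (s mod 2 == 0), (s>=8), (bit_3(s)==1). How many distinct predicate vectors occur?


BFS from 0:
Concrete reachable: {0, 2, 3, 5, 6, 7, 9}
Abstract via predicates (s mod 2 == 0), (s mod 2 == 0), (s>=8), (bit_3(s)==1):
  (0,0,0,0) <- {3, 5, 7}
  (0,0,1,1) <- {9}
  (1,1,0,0) <- {0, 2, 6}
Distinct abstract states = 3

3


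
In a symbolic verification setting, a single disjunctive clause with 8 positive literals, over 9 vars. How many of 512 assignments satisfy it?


Step 1: Total=2^9=512
Step 2: Unsat when all 8 false: 2^1=2
Step 3: Sat=512-2=510

510


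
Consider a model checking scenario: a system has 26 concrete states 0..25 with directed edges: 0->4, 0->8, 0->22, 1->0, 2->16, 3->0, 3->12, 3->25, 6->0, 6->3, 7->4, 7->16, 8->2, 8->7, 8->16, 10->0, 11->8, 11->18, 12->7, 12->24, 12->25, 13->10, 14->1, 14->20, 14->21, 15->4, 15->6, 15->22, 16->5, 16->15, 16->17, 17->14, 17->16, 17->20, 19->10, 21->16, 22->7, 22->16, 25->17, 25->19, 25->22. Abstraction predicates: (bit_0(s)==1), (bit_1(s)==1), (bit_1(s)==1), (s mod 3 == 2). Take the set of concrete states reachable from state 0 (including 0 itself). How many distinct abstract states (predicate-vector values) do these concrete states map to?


BFS from 0:
Concrete reachable: {0, 1, 2, 3, 4, 5, 6, 7, 8, 10, 12, 14, 15, 16, 17, 19, 20, 21, 22, 24, 25}
Abstract via predicates (bit_0(s)==1), (bit_1(s)==1), (bit_1(s)==1), (s mod 3 == 2):
  (0,0,0,0) <- {0, 4, 12, 16, 24}
  (0,0,0,1) <- {8, 20}
  (0,1,1,0) <- {6, 10, 22}
  (0,1,1,1) <- {2, 14}
  (1,0,0,0) <- {1, 21, 25}
  (1,0,0,1) <- {5, 17}
  (1,1,1,0) <- {3, 7, 15, 19}
Distinct abstract states = 7

7


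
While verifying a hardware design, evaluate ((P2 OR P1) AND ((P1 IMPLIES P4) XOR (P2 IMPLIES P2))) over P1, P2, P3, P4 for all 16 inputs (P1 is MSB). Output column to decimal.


Formula: ((P2 OR P1) AND ((P1 IMPLIES P4) XOR (P2 IMPLIES P2))) over P1, P2, P3, P4 (16 rows)
Evaluate each row (bits = P1,P2,P3,P4, MSB first):
  row 0 [0000]: ((0 OR 0) AND ((0 IMPLIES 0) XOR (0 IMPLIES 0))) -> 0
  row 1 [0001]: ((0 OR 0) AND ((0 IMPLIES 1) XOR (0 IMPLIES 0))) -> 0
  row 2 [0010]: ((0 OR 0) AND ((0 IMPLIES 0) XOR (0 IMPLIES 0))) -> 0
  row 3 [0011]: ((0 OR 0) AND ((0 IMPLIES 1) XOR (0 IMPLIES 0))) -> 0
  row 4 [0100]: ((1 OR 0) AND ((0 IMPLIES 0) XOR (1 IMPLIES 1))) -> 0
  row 5 [0101]: ((1 OR 0) AND ((0 IMPLIES 1) XOR (1 IMPLIES 1))) -> 0
  row 6 [0110]: ((1 OR 0) AND ((0 IMPLIES 0) XOR (1 IMPLIES 1))) -> 0
  row 7 [0111]: ((1 OR 0) AND ((0 IMPLIES 1) XOR (1 IMPLIES 1))) -> 0
  row 8 [1000]: ((0 OR 1) AND ((1 IMPLIES 0) XOR (0 IMPLIES 0))) -> 1
  row 9 [1001]: ((0 OR 1) AND ((1 IMPLIES 1) XOR (0 IMPLIES 0))) -> 0
  row 10 [1010]: ((0 OR 1) AND ((1 IMPLIES 0) XOR (0 IMPLIES 0))) -> 1
  row 11 [1011]: ((0 OR 1) AND ((1 IMPLIES 1) XOR (0 IMPLIES 0))) -> 0
  row 12 [1100]: ((1 OR 1) AND ((1 IMPLIES 0) XOR (1 IMPLIES 1))) -> 1
  row 13 [1101]: ((1 OR 1) AND ((1 IMPLIES 1) XOR (1 IMPLIES 1))) -> 0
  row 14 [1110]: ((1 OR 1) AND ((1 IMPLIES 0) XOR (1 IMPLIES 1))) -> 1
  row 15 [1111]: ((1 OR 1) AND ((1 IMPLIES 1) XOR (1 IMPLIES 1))) -> 0
Full result column, 4 rows per line (P1,P2 fixed per line; P3,P4 runs 00..11 left to right):
  rows 0-3 [P1,P2=00]: 0000  = hex 0
  rows 4-7 [P1,P2=01]: 0000  = hex 0
  rows 8-11 [P1,P2=10]: 1010  = hex A
  rows 12-15 [P1,P2=11]: 1010  = hex A
Output column (row 0 .. row 15) = 0000000010101010
Output column grouped in 4s = 0000 0000 1010 1010 = 0x00AA
Convert to decimal digit by digit (value = value*16 + digit):
  0 -> 0
  0*16 + 0 = 0
  0*16 + 10 (A) = 10
  10*16 + 10 (A) = 170
Decimal = 170

170


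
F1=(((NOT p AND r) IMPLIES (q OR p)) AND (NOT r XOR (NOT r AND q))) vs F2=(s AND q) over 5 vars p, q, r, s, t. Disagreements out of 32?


F1 = (((NOT p AND r) IMPLIES (q OR p)) AND (NOT r XOR (NOT r AND q)))
F2 = (s AND q)
Evaluate both on each of 32 rows (bits = p,q,r,s,t):
  row 0 [00000]: F1=1 F2=0 (differ) -> 1
  row 1 [00001]: F1=1 F2=0 (differ) -> 1
  row 2 [00010]: F1=1 F2=0 (differ) -> 1
  row 3 [00011]: F1=1 F2=0 (differ) -> 1
  row 4 [00100]: F1=0 F2=0 -> 0
  row 5 [00101]: F1=0 F2=0 -> 0
  row 6 [00110]: F1=0 F2=0 -> 0
  row 7 [00111]: F1=0 F2=0 -> 0
  row 8 [01000]: F1=0 F2=0 -> 0
  row 9 [01001]: F1=0 F2=0 -> 0
  row 10 [01010]: F1=0 F2=1 (differ) -> 1
  row 11 [01011]: F1=0 F2=1 (differ) -> 1
  row 12 [01100]: F1=0 F2=0 -> 0
  row 13 [01101]: F1=0 F2=0 -> 0
  row 14 [01110]: F1=0 F2=1 (differ) -> 1
  row 15 [01111]: F1=0 F2=1 (differ) -> 1
  row 16 [10000]: F1=1 F2=0 (differ) -> 1
  row 17 [10001]: F1=1 F2=0 (differ) -> 1
  row 18 [10010]: F1=1 F2=0 (differ) -> 1
  row 19 [10011]: F1=1 F2=0 (differ) -> 1
  row 20 [10100]: F1=0 F2=0 -> 0
  row 21 [10101]: F1=0 F2=0 -> 0
  row 22 [10110]: F1=0 F2=0 -> 0
  row 23 [10111]: F1=0 F2=0 -> 0
  row 24 [11000]: F1=0 F2=0 -> 0
  row 25 [11001]: F1=0 F2=0 -> 0
  row 26 [11010]: F1=0 F2=1 (differ) -> 1
  row 27 [11011]: F1=0 F2=1 (differ) -> 1
  row 28 [11100]: F1=0 F2=0 -> 0
  row 29 [11101]: F1=0 F2=0 -> 0
  row 30 [11110]: F1=0 F2=1 (differ) -> 1
  row 31 [11111]: F1=0 F2=1 (differ) -> 1
Full result column, 8 rows per line (p,q fixed per line; r,s,t runs 000..111 left to right):
  rows 0-7 [p,q=00]: 11110000  (ones: 4)
  rows 8-15 [p,q=01]: 00110011  (ones: 4)
  rows 16-23 [p,q=10]: 11110000  (ones: 4)
  rows 24-31 [p,q=11]: 00110011  (ones: 4)
Disagreements = 4+4+4+4 = 16

16


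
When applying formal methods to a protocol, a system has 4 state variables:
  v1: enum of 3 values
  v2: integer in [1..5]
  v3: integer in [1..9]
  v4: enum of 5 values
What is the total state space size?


State space = product of domain sizes of all variables.
Domain sizes:
  v1 (enum of 3 values): 3
  v2 (integer in [1..5]): 5
  v3 (integer in [1..9]): 9
  v4 (enum of 5 values): 5
Product = 3 * 5 * 9 * 5 = 675

675


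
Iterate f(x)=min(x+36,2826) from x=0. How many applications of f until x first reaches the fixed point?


Step 1: x=0, cap=2826, increment=36
Step 2: x grows by 36 each step until capped at 2826; fixed point is x=2826
Step 3: iterations = ceil(2826/36) = 79

79


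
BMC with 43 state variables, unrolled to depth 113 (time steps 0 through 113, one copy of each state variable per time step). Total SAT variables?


BMC unrolls to depth k, creating one copy of each state var for steps 0..k.
Step count = 113 + 1 = 114 (steps 0 through 113)
Vars per step = 43
Total = 43 * 114 = 4902

4902


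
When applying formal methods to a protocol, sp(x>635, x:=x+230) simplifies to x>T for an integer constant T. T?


Formula: sp(P, x:=E) = exists old_x. (x = E[old_x/x]) AND P[old_x/x] (old_x is the value of x before the assignment; eliminate old_x by solving x = E[old_x/x] for old_x)
Step 1: Precondition P: x>635, i.e. old_x > 635
Step 2: Assignment gives x = old_x + 230, so old_x = x - 230
Step 3: Substitute into P: x - 230 > 635
Step 4: Simplify: x > 635+230 = 865

865


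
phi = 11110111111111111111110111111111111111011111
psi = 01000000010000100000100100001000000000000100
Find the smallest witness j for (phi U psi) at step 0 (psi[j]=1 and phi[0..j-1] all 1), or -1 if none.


(phi U psi) at 0: need smallest j with psi[j]=1 and phi[i]=1 for all i in [0,j).
Scan from step 0:
  step 0: phi=1, psi=0 -> continue
  step 1: psi=1 and phi held for [0,1) -> witness found
Witness step = 1

1


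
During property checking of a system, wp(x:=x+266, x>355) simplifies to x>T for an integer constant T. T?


Formula: wp(x:=E, P) = P[E/x] (substitute E for x in postcondition)
Step 1: Postcondition: x>355
Step 2: Substitute x+266 for x: x+266>355
Step 3: Solve for x: x > 355-266 = 89

89


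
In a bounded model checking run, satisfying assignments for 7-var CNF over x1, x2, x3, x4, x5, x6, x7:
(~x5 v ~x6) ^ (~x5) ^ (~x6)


CNF with 3 clauses over 7 vars (128 assignments).
An assignment satisfies CNF iff every clause has >=1 true literal.
Check each row (bits = x1,x2,x3,x4,x5,x6,x7; clause T/F shown):
  row 0 [0000000]: clauses=TTT -> 1
  row 1 [0000001]: clauses=TTT -> 1
  row 2 [0000010]: clauses=TTF -> 0
  row 3 [0000011]: clauses=TTF -> 0
  row 4 [0000100]: clauses=TFT -> 0
  (every remaining row is evaluated the same way; all 128 results are listed next)
Full result column, 8 rows per line (x1,x2,x3,x4 fixed per line; x5,x6,x7 runs 000..111 left to right):
  rows 0-7 [x1,x2,x3,x4=0000]: 11000000  (ones: 2)
  rows 8-15 [x1,x2,x3,x4=0001]: 11000000  (ones: 2)
  rows 16-23 [x1,x2,x3,x4=0010]: 11000000  (ones: 2)
  rows 24-31 [x1,x2,x3,x4=0011]: 11000000  (ones: 2)
  rows 32-39 [x1,x2,x3,x4=0100]: 11000000  (ones: 2)
  rows 40-47 [x1,x2,x3,x4=0101]: 11000000  (ones: 2)
  rows 48-55 [x1,x2,x3,x4=0110]: 11000000  (ones: 2)
  rows 56-63 [x1,x2,x3,x4=0111]: 11000000  (ones: 2)
  rows 64-71 [x1,x2,x3,x4=1000]: 11000000  (ones: 2)
  rows 72-79 [x1,x2,x3,x4=1001]: 11000000  (ones: 2)
  rows 80-87 [x1,x2,x3,x4=1010]: 11000000  (ones: 2)
  rows 88-95 [x1,x2,x3,x4=1011]: 11000000  (ones: 2)
  rows 96-103 [x1,x2,x3,x4=1100]: 11000000  (ones: 2)
  rows 104-111 [x1,x2,x3,x4=1101]: 11000000  (ones: 2)
  rows 112-119 [x1,x2,x3,x4=1110]: 11000000  (ones: 2)
  rows 120-127 [x1,x2,x3,x4=1111]: 11000000  (ones: 2)
Satisfying assignments = 2+2+2+2+2+2+2+2+2+2+2+2+2+2+2+2 = 32

32


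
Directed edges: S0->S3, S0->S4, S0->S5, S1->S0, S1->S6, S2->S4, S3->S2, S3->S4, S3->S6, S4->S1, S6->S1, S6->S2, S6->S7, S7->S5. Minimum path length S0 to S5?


BFS layer-by-layer from S0:
  dist 0: {S0}
  dist 1: {S3, S4, S5}
  -> S5 reached at distance 1
Shortest path length = 1

1


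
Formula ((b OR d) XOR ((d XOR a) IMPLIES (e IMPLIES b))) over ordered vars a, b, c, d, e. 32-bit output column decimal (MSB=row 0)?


Formula: ((b OR d) XOR ((d XOR a) IMPLIES (e IMPLIES b))) over a, b, c, d, e (32 rows)
Evaluate each row (bits = a,b,c,d,e, MSB first):
  row 0 [00000]: ((0 OR 0) XOR ((0 XOR 0) IMPLIES (0 IMPLIES 0))) -> 1
  row 1 [00001]: ((0 OR 0) XOR ((0 XOR 0) IMPLIES (1 IMPLIES 0))) -> 1
  row 2 [00010]: ((0 OR 1) XOR ((1 XOR 0) IMPLIES (0 IMPLIES 0))) -> 0
  row 3 [00011]: ((0 OR 1) XOR ((1 XOR 0) IMPLIES (1 IMPLIES 0))) -> 1
  row 4 [00100]: ((0 OR 0) XOR ((0 XOR 0) IMPLIES (0 IMPLIES 0))) -> 1
  row 5 [00101]: ((0 OR 0) XOR ((0 XOR 0) IMPLIES (1 IMPLIES 0))) -> 1
  row 6 [00110]: ((0 OR 1) XOR ((1 XOR 0) IMPLIES (0 IMPLIES 0))) -> 0
  row 7 [00111]: ((0 OR 1) XOR ((1 XOR 0) IMPLIES (1 IMPLIES 0))) -> 1
  row 8 [01000]: ((1 OR 0) XOR ((0 XOR 0) IMPLIES (0 IMPLIES 1))) -> 0
  row 9 [01001]: ((1 OR 0) XOR ((0 XOR 0) IMPLIES (1 IMPLIES 1))) -> 0
  row 10 [01010]: ((1 OR 1) XOR ((1 XOR 0) IMPLIES (0 IMPLIES 1))) -> 0
  row 11 [01011]: ((1 OR 1) XOR ((1 XOR 0) IMPLIES (1 IMPLIES 1))) -> 0
  row 12 [01100]: ((1 OR 0) XOR ((0 XOR 0) IMPLIES (0 IMPLIES 1))) -> 0
  row 13 [01101]: ((1 OR 0) XOR ((0 XOR 0) IMPLIES (1 IMPLIES 1))) -> 0
  row 14 [01110]: ((1 OR 1) XOR ((1 XOR 0) IMPLIES (0 IMPLIES 1))) -> 0
  row 15 [01111]: ((1 OR 1) XOR ((1 XOR 0) IMPLIES (1 IMPLIES 1))) -> 0
  row 16 [10000]: ((0 OR 0) XOR ((0 XOR 1) IMPLIES (0 IMPLIES 0))) -> 1
  row 17 [10001]: ((0 OR 0) XOR ((0 XOR 1) IMPLIES (1 IMPLIES 0))) -> 0
  row 18 [10010]: ((0 OR 1) XOR ((1 XOR 1) IMPLIES (0 IMPLIES 0))) -> 0
  row 19 [10011]: ((0 OR 1) XOR ((1 XOR 1) IMPLIES (1 IMPLIES 0))) -> 0
  row 20 [10100]: ((0 OR 0) XOR ((0 XOR 1) IMPLIES (0 IMPLIES 0))) -> 1
  row 21 [10101]: ((0 OR 0) XOR ((0 XOR 1) IMPLIES (1 IMPLIES 0))) -> 0
  row 22 [10110]: ((0 OR 1) XOR ((1 XOR 1) IMPLIES (0 IMPLIES 0))) -> 0
  row 23 [10111]: ((0 OR 1) XOR ((1 XOR 1) IMPLIES (1 IMPLIES 0))) -> 0
  row 24 [11000]: ((1 OR 0) XOR ((0 XOR 1) IMPLIES (0 IMPLIES 1))) -> 0
  row 25 [11001]: ((1 OR 0) XOR ((0 XOR 1) IMPLIES (1 IMPLIES 1))) -> 0
  row 26 [11010]: ((1 OR 1) XOR ((1 XOR 1) IMPLIES (0 IMPLIES 1))) -> 0
  row 27 [11011]: ((1 OR 1) XOR ((1 XOR 1) IMPLIES (1 IMPLIES 1))) -> 0
  row 28 [11100]: ((1 OR 0) XOR ((0 XOR 1) IMPLIES (0 IMPLIES 1))) -> 0
  row 29 [11101]: ((1 OR 0) XOR ((0 XOR 1) IMPLIES (1 IMPLIES 1))) -> 0
  row 30 [11110]: ((1 OR 1) XOR ((1 XOR 1) IMPLIES (0 IMPLIES 1))) -> 0
  row 31 [11111]: ((1 OR 1) XOR ((1 XOR 1) IMPLIES (1 IMPLIES 1))) -> 0
Full result column, 4 rows per line (a,b,c fixed per line; d,e runs 00..11 left to right):
  rows 0-3 [a,b,c=000]: 1101  = hex D
  rows 4-7 [a,b,c=001]: 1101  = hex D
  rows 8-11 [a,b,c=010]: 0000  = hex 0
  rows 12-15 [a,b,c=011]: 0000  = hex 0
  rows 16-19 [a,b,c=100]: 1000  = hex 8
  rows 20-23 [a,b,c=101]: 1000  = hex 8
  rows 24-27 [a,b,c=110]: 0000  = hex 0
  rows 28-31 [a,b,c=111]: 0000  = hex 0
Output column (row 0 .. row 31) = 11011101000000001000100000000000
Output column grouped in 4s = 1101 1101 0000 0000 1000 1000 0000 0000 = 0xDD008800
Convert to decimal digit by digit (value = value*16 + digit):
  D -> 13
  13*16 + 13 (D) = 221
  221*16 + 0 = 3536
  3536*16 + 0 = 56576
  56576*16 + 8 = 905224
  905224*16 + 8 = 14483592
  14483592*16 + 0 = 231737472
  231737472*16 + 0 = 3707799552
Decimal = 3707799552

3707799552


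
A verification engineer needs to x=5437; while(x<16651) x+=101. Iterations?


Step 1: x goes from 5437 toward 16651 by 101; the body runs while x<16651, so iterations = ceil((bound-start)/step)
Step 2: Distance=11214
Step 3: ceil(11214/101)=112

112


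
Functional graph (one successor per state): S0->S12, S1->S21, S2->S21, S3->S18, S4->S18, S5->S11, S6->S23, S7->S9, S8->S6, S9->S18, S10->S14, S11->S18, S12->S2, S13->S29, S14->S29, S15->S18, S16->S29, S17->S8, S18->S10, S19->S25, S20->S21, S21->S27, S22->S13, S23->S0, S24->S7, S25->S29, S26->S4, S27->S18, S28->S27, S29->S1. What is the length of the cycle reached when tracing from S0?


Trace from S0 until a state repeats:
  S0 -> S12 -> S2 -> S21 -> S27 -> S18 -> S10 -> S14 -> S29 -> S1 -> S21
S21 first seen at step 3, revisited at step 10.
Cycle length = 10 - 3 = 7

7


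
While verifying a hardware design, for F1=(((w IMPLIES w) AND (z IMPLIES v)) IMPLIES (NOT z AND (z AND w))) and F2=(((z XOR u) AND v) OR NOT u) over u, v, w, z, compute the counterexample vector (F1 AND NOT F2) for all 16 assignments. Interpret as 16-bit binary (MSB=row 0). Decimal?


F1 = (((w IMPLIES w) AND (z IMPLIES v)) IMPLIES (NOT z AND (z AND w)))
F2 = (((z XOR u) AND v) OR NOT u)
Counterexample to F1=>F2 is where F1=1 and F2=0.
Evaluate each row (bits = u,v,w,z, MSB first):
  row 0 [0000]: F1=0 F2=1 -> F1&~F2 -> 0
  row 1 [0001]: F1=1 F2=1 -> F1&~F2 -> 0
  row 2 [0010]: F1=0 F2=1 -> F1&~F2 -> 0
  row 3 [0011]: F1=1 F2=1 -> F1&~F2 -> 0
  row 4 [0100]: F1=0 F2=1 -> F1&~F2 -> 0
  row 5 [0101]: F1=0 F2=1 -> F1&~F2 -> 0
  row 6 [0110]: F1=0 F2=1 -> F1&~F2 -> 0
  row 7 [0111]: F1=0 F2=1 -> F1&~F2 -> 0
  row 8 [1000]: F1=0 F2=0 -> F1&~F2 -> 0
  row 9 [1001]: F1=1 F2=0 -> F1&~F2 -> 1
  row 10 [1010]: F1=0 F2=0 -> F1&~F2 -> 0
  row 11 [1011]: F1=1 F2=0 -> F1&~F2 -> 1
  row 12 [1100]: F1=0 F2=1 -> F1&~F2 -> 0
  row 13 [1101]: F1=0 F2=0 -> F1&~F2 -> 0
  row 14 [1110]: F1=0 F2=1 -> F1&~F2 -> 0
  row 15 [1111]: F1=0 F2=0 -> F1&~F2 -> 0
Full result column, 4 rows per line (u,v fixed per line; w,z runs 00..11 left to right):
  rows 0-3 [u,v=00]: 0000  = hex 0
  rows 4-7 [u,v=01]: 0000  = hex 0
  rows 8-11 [u,v=10]: 0101  = hex 5
  rows 12-15 [u,v=11]: 0000  = hex 0
Counterexample vector (row 0 .. row 15) = 0000000001010000
Output column grouped in 4s = 0000 0000 0101 0000 = 0x0050
Convert to decimal digit by digit (value = value*16 + digit):
  0 -> 0
  0*16 + 0 = 0
  0*16 + 5 = 5
  5*16 + 0 = 80
Decimal = 80

80


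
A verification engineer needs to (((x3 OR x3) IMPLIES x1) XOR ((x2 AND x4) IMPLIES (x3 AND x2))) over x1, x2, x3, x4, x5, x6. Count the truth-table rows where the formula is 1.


Formula: (((x3 OR x3) IMPLIES x1) XOR ((x2 AND x4) IMPLIES (x3 AND x2))) over 6 vars (64 rows)
Evaluate each row (x1, x2, x3, x4, x5, x6 as bits, MSB first):
  row 0 [000000]: (((0 OR 0) IMPLIES 0) XOR ((0 AND 0) IMPLIES (0 AND 0))) -> 0
  row 1 [000001]: (((0 OR 0) IMPLIES 0) XOR ((0 AND 0) IMPLIES (0 AND 0))) -> 0
  row 2 [000010]: (((0 OR 0) IMPLIES 0) XOR ((0 AND 0) IMPLIES (0 AND 0))) -> 0
  row 3 [000011]: (((0 OR 0) IMPLIES 0) XOR ((0 AND 0) IMPLIES (0 AND 0))) -> 0
  row 4 [000100]: (((0 OR 0) IMPLIES 0) XOR ((0 AND 1) IMPLIES (0 AND 0))) -> 0
  (every remaining row is evaluated the same way; all 64 results are listed next)
Full result column, 8 rows per line (x1,x2,x3 fixed per line; x4,x5,x6 runs 000..111 left to right):
  rows 0-7 [x1,x2,x3=000]: 00000000  (ones: 0)
  rows 8-15 [x1,x2,x3=001]: 11111111  (ones: 8)
  rows 16-23 [x1,x2,x3=010]: 00001111  (ones: 4)
  rows 24-31 [x1,x2,x3=011]: 11111111  (ones: 8)
  rows 32-39 [x1,x2,x3=100]: 00000000  (ones: 0)
  rows 40-47 [x1,x2,x3=101]: 00000000  (ones: 0)
  rows 48-55 [x1,x2,x3=110]: 00001111  (ones: 4)
  rows 56-63 [x1,x2,x3=111]: 00000000  (ones: 0)
Count of 1-rows = 0+8+4+8+0+0+4+0 = 24

24


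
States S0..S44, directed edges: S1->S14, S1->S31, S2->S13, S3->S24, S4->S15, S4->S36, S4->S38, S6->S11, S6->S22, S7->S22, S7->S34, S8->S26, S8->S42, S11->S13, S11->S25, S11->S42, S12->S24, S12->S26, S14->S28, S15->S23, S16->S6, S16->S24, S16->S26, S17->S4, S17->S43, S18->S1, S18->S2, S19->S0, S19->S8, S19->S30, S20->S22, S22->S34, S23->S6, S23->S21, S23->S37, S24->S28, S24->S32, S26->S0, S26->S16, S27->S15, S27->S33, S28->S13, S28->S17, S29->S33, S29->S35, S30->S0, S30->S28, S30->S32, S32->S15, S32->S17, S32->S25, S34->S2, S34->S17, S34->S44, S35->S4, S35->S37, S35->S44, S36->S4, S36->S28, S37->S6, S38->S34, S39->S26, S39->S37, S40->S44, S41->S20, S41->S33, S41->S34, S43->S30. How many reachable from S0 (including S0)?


BFS from S0:
  layer 0: {S0}
Reachable set: {S0}
Count = 1

1


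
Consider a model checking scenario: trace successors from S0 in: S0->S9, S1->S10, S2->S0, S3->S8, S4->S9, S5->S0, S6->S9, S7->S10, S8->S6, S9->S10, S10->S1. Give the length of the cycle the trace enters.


Trace from S0 until a state repeats:
  S0 -> S9 -> S10 -> S1 -> S10
S10 first seen at step 2, revisited at step 4.
Cycle length = 4 - 2 = 2

2


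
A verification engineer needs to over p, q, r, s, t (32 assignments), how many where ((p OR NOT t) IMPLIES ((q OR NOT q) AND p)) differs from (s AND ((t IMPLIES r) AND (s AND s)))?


F1 = ((p OR NOT t) IMPLIES ((q OR NOT q) AND p))
F2 = (s AND ((t IMPLIES r) AND (s AND s)))
Evaluate both on each of 32 rows (bits = p,q,r,s,t):
  row 0 [00000]: F1=0 F2=0 -> 0
  row 1 [00001]: F1=1 F2=0 (differ) -> 1
  row 2 [00010]: F1=0 F2=1 (differ) -> 1
  row 3 [00011]: F1=1 F2=0 (differ) -> 1
  row 4 [00100]: F1=0 F2=0 -> 0
  row 5 [00101]: F1=1 F2=0 (differ) -> 1
  row 6 [00110]: F1=0 F2=1 (differ) -> 1
  row 7 [00111]: F1=1 F2=1 -> 0
  row 8 [01000]: F1=0 F2=0 -> 0
  row 9 [01001]: F1=1 F2=0 (differ) -> 1
  row 10 [01010]: F1=0 F2=1 (differ) -> 1
  row 11 [01011]: F1=1 F2=0 (differ) -> 1
  row 12 [01100]: F1=0 F2=0 -> 0
  row 13 [01101]: F1=1 F2=0 (differ) -> 1
  row 14 [01110]: F1=0 F2=1 (differ) -> 1
  row 15 [01111]: F1=1 F2=1 -> 0
  row 16 [10000]: F1=1 F2=0 (differ) -> 1
  row 17 [10001]: F1=1 F2=0 (differ) -> 1
  row 18 [10010]: F1=1 F2=1 -> 0
  row 19 [10011]: F1=1 F2=0 (differ) -> 1
  row 20 [10100]: F1=1 F2=0 (differ) -> 1
  row 21 [10101]: F1=1 F2=0 (differ) -> 1
  row 22 [10110]: F1=1 F2=1 -> 0
  row 23 [10111]: F1=1 F2=1 -> 0
  row 24 [11000]: F1=1 F2=0 (differ) -> 1
  row 25 [11001]: F1=1 F2=0 (differ) -> 1
  row 26 [11010]: F1=1 F2=1 -> 0
  row 27 [11011]: F1=1 F2=0 (differ) -> 1
  row 28 [11100]: F1=1 F2=0 (differ) -> 1
  row 29 [11101]: F1=1 F2=0 (differ) -> 1
  row 30 [11110]: F1=1 F2=1 -> 0
  row 31 [11111]: F1=1 F2=1 -> 0
Full result column, 8 rows per line (p,q fixed per line; r,s,t runs 000..111 left to right):
  rows 0-7 [p,q=00]: 01110110  (ones: 5)
  rows 8-15 [p,q=01]: 01110110  (ones: 5)
  rows 16-23 [p,q=10]: 11011100  (ones: 5)
  rows 24-31 [p,q=11]: 11011100  (ones: 5)
Disagreements = 5+5+5+5 = 20

20


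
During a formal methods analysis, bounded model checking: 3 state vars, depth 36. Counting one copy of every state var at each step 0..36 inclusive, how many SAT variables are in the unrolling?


BMC unrolls to depth k, creating one copy of each state var for steps 0..k.
Step count = 36 + 1 = 37 (steps 0 through 36)
Vars per step = 3
Total = 3 * 37 = 111

111


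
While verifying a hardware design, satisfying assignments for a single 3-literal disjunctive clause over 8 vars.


Step 1: Total=2^8=256
Step 2: Unsat when all 3 false: 2^5=32
Step 3: Sat=256-32=224

224


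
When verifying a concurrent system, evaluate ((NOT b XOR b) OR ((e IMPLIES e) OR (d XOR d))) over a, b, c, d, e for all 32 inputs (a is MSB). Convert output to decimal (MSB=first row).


Formula: ((NOT b XOR b) OR ((e IMPLIES e) OR (d XOR d))) over a, b, c, d, e (32 rows)
Evaluate each row (bits = a,b,c,d,e, MSB first):
  row 0 [00000]: ((NOT 0 XOR 0) OR ((0 IMPLIES 0) OR (0 XOR 0))) -> 1
  row 1 [00001]: ((NOT 0 XOR 0) OR ((1 IMPLIES 1) OR (0 XOR 0))) -> 1
  row 2 [00010]: ((NOT 0 XOR 0) OR ((0 IMPLIES 0) OR (1 XOR 1))) -> 1
  row 3 [00011]: ((NOT 0 XOR 0) OR ((1 IMPLIES 1) OR (1 XOR 1))) -> 1
  row 4 [00100]: ((NOT 0 XOR 0) OR ((0 IMPLIES 0) OR (0 XOR 0))) -> 1
  row 5 [00101]: ((NOT 0 XOR 0) OR ((1 IMPLIES 1) OR (0 XOR 0))) -> 1
  row 6 [00110]: ((NOT 0 XOR 0) OR ((0 IMPLIES 0) OR (1 XOR 1))) -> 1
  row 7 [00111]: ((NOT 0 XOR 0) OR ((1 IMPLIES 1) OR (1 XOR 1))) -> 1
  row 8 [01000]: ((NOT 1 XOR 1) OR ((0 IMPLIES 0) OR (0 XOR 0))) -> 1
  row 9 [01001]: ((NOT 1 XOR 1) OR ((1 IMPLIES 1) OR (0 XOR 0))) -> 1
  row 10 [01010]: ((NOT 1 XOR 1) OR ((0 IMPLIES 0) OR (1 XOR 1))) -> 1
  row 11 [01011]: ((NOT 1 XOR 1) OR ((1 IMPLIES 1) OR (1 XOR 1))) -> 1
  row 12 [01100]: ((NOT 1 XOR 1) OR ((0 IMPLIES 0) OR (0 XOR 0))) -> 1
  row 13 [01101]: ((NOT 1 XOR 1) OR ((1 IMPLIES 1) OR (0 XOR 0))) -> 1
  row 14 [01110]: ((NOT 1 XOR 1) OR ((0 IMPLIES 0) OR (1 XOR 1))) -> 1
  row 15 [01111]: ((NOT 1 XOR 1) OR ((1 IMPLIES 1) OR (1 XOR 1))) -> 1
  row 16 [10000]: ((NOT 0 XOR 0) OR ((0 IMPLIES 0) OR (0 XOR 0))) -> 1
  row 17 [10001]: ((NOT 0 XOR 0) OR ((1 IMPLIES 1) OR (0 XOR 0))) -> 1
  row 18 [10010]: ((NOT 0 XOR 0) OR ((0 IMPLIES 0) OR (1 XOR 1))) -> 1
  row 19 [10011]: ((NOT 0 XOR 0) OR ((1 IMPLIES 1) OR (1 XOR 1))) -> 1
  row 20 [10100]: ((NOT 0 XOR 0) OR ((0 IMPLIES 0) OR (0 XOR 0))) -> 1
  row 21 [10101]: ((NOT 0 XOR 0) OR ((1 IMPLIES 1) OR (0 XOR 0))) -> 1
  row 22 [10110]: ((NOT 0 XOR 0) OR ((0 IMPLIES 0) OR (1 XOR 1))) -> 1
  row 23 [10111]: ((NOT 0 XOR 0) OR ((1 IMPLIES 1) OR (1 XOR 1))) -> 1
  row 24 [11000]: ((NOT 1 XOR 1) OR ((0 IMPLIES 0) OR (0 XOR 0))) -> 1
  row 25 [11001]: ((NOT 1 XOR 1) OR ((1 IMPLIES 1) OR (0 XOR 0))) -> 1
  row 26 [11010]: ((NOT 1 XOR 1) OR ((0 IMPLIES 0) OR (1 XOR 1))) -> 1
  row 27 [11011]: ((NOT 1 XOR 1) OR ((1 IMPLIES 1) OR (1 XOR 1))) -> 1
  row 28 [11100]: ((NOT 1 XOR 1) OR ((0 IMPLIES 0) OR (0 XOR 0))) -> 1
  row 29 [11101]: ((NOT 1 XOR 1) OR ((1 IMPLIES 1) OR (0 XOR 0))) -> 1
  row 30 [11110]: ((NOT 1 XOR 1) OR ((0 IMPLIES 0) OR (1 XOR 1))) -> 1
  row 31 [11111]: ((NOT 1 XOR 1) OR ((1 IMPLIES 1) OR (1 XOR 1))) -> 1
Full result column, 4 rows per line (a,b,c fixed per line; d,e runs 00..11 left to right):
  rows 0-3 [a,b,c=000]: 1111  = hex F
  rows 4-7 [a,b,c=001]: 1111  = hex F
  rows 8-11 [a,b,c=010]: 1111  = hex F
  rows 12-15 [a,b,c=011]: 1111  = hex F
  rows 16-19 [a,b,c=100]: 1111  = hex F
  rows 20-23 [a,b,c=101]: 1111  = hex F
  rows 24-27 [a,b,c=110]: 1111  = hex F
  rows 28-31 [a,b,c=111]: 1111  = hex F
Output column (row 0 .. row 31) = 11111111111111111111111111111111
Output column grouped in 4s = 1111 1111 1111 1111 1111 1111 1111 1111 = 0xFFFFFFFF
Convert to decimal digit by digit (value = value*16 + digit):
  F -> 15
  15*16 + 15 (F) = 255
  255*16 + 15 (F) = 4095
  4095*16 + 15 (F) = 65535
  65535*16 + 15 (F) = 1048575
  1048575*16 + 15 (F) = 16777215
  16777215*16 + 15 (F) = 268435455
  268435455*16 + 15 (F) = 4294967295
Decimal = 4294967295

4294967295


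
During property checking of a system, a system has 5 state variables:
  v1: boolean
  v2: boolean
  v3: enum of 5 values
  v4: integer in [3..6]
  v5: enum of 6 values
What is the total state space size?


State space = product of domain sizes of all variables.
Domain sizes:
  v1 (boolean): 2
  v2 (boolean): 2
  v3 (enum of 5 values): 5
  v4 (integer in [3..6]): 4
  v5 (enum of 6 values): 6
Product = 2 * 2 * 5 * 4 * 6 = 480

480


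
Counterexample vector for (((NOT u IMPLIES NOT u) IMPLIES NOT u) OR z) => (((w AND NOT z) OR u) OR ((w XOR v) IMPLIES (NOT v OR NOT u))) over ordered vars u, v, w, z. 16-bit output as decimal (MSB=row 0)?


F1 = (((NOT u IMPLIES NOT u) IMPLIES NOT u) OR z)
F2 = (((w AND NOT z) OR u) OR ((w XOR v) IMPLIES (NOT v OR NOT u)))
Counterexample to F1=>F2 is where F1=1 and F2=0.
Evaluate each row (bits = u,v,w,z, MSB first):
  row 0 [0000]: F1=1 F2=1 -> F1&~F2 -> 0
  row 1 [0001]: F1=1 F2=1 -> F1&~F2 -> 0
  row 2 [0010]: F1=1 F2=1 -> F1&~F2 -> 0
  row 3 [0011]: F1=1 F2=1 -> F1&~F2 -> 0
  row 4 [0100]: F1=1 F2=1 -> F1&~F2 -> 0
  row 5 [0101]: F1=1 F2=1 -> F1&~F2 -> 0
  row 6 [0110]: F1=1 F2=1 -> F1&~F2 -> 0
  row 7 [0111]: F1=1 F2=1 -> F1&~F2 -> 0
  row 8 [1000]: F1=0 F2=1 -> F1&~F2 -> 0
  row 9 [1001]: F1=1 F2=1 -> F1&~F2 -> 0
  row 10 [1010]: F1=0 F2=1 -> F1&~F2 -> 0
  row 11 [1011]: F1=1 F2=1 -> F1&~F2 -> 0
  row 12 [1100]: F1=0 F2=1 -> F1&~F2 -> 0
  row 13 [1101]: F1=1 F2=1 -> F1&~F2 -> 0
  row 14 [1110]: F1=0 F2=1 -> F1&~F2 -> 0
  row 15 [1111]: F1=1 F2=1 -> F1&~F2 -> 0
Full result column, 4 rows per line (u,v fixed per line; w,z runs 00..11 left to right):
  rows 0-3 [u,v=00]: 0000  = hex 0
  rows 4-7 [u,v=01]: 0000  = hex 0
  rows 8-11 [u,v=10]: 0000  = hex 0
  rows 12-15 [u,v=11]: 0000  = hex 0
Counterexample vector (row 0 .. row 15) = 0000000000000000
Output column grouped in 4s = 0000 0000 0000 0000 = 0x0000
Convert to decimal digit by digit (value = value*16 + digit):
  0 -> 0
  0*16 + 0 = 0
  0*16 + 0 = 0
  0*16 + 0 = 0
Decimal = 0

0
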